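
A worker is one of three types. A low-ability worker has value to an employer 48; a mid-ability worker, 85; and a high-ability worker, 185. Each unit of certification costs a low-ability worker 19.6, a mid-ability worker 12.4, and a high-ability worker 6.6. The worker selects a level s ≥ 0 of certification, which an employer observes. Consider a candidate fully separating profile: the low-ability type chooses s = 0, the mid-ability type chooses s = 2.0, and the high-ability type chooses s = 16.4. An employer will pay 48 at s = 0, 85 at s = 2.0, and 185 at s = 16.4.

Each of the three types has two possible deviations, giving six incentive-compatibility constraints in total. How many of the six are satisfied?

Mid-ability (own payoff 85 − 12.4×2.0 = 60.2): to s=0 gives 48 → no gain ✓; to s=16.4 gives 185 − 12.4×16.4 = -18.36 → no gain ✓.
High-ability (own payoff 185 − 6.6×16.4 = 76.76): to s=0 gives 48 → no gain ✓; to s=2.0 gives 85 − 6.6×2.0 = 71.8 → no gain ✓.
Low-ability (own payoff 48): to s=2.0 gives 85 − 19.6×2.0 = 45.8 → no gain ✓; to s=16.4 gives 185 − 19.6×16.4 = -136.44 → no gain ✓.
6 of the 6 constraints hold; this profile is a separating equilibrium.

6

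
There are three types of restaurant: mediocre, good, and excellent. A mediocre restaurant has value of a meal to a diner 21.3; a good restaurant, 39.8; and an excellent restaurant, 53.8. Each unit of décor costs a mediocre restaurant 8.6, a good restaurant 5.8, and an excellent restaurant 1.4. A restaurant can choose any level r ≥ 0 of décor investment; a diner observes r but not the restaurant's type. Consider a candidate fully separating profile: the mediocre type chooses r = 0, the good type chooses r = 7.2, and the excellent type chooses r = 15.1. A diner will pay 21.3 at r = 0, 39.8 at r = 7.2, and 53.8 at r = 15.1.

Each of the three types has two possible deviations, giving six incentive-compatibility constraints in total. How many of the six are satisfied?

5

Mediocre (own payoff 21.3): to r=7.2 gives 39.8 − 8.6×7.2 = -22.12 → no gain ✓; to r=15.1 gives 53.8 − 8.6×15.1 = -76.06 → no gain ✓.
Excellent (own payoff 53.8 − 1.4×15.1 = 32.66): to r=0 gives 21.3 → no gain ✓; to r=7.2 gives 39.8 − 1.4×7.2 = 29.72 → no gain ✓.
Good (own payoff 39.8 − 5.8×7.2 = -1.96): to r=0 gives 21.3 → profitable ✗; to r=15.1 gives 53.8 − 5.8×15.1 = -33.78 → no gain ✓.
5 of the 6 constraints hold; not an equilibrium.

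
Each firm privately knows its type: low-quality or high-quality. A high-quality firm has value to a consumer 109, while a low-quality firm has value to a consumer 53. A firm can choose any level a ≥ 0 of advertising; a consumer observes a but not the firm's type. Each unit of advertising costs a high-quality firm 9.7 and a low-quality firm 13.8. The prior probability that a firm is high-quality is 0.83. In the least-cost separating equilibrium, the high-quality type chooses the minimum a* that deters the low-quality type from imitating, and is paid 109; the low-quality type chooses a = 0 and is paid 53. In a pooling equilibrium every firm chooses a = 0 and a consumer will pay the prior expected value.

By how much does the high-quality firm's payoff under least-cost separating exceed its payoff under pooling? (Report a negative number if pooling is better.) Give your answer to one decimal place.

-29.8

Least-cost separating signal: a* solves 53 = 109 − 13.8·a*, so a* = (109 − 53)/13.8 ≈ 4.0580.
High-quality type's separating payoff: 109 − 9.7 × a* = 109 − 9.7 × (109 − 53)/13.8 = 109 − 543.2/13.8 ≈ 69.638.
Pooling payoff: 0.83 × 109 + 0.17 × 53 = 99.48.
Difference: 69.638 − 99.48 = -29.842, i.e. -29.8 to one decimal place.
The high-quality type would prefer the pooling outcome.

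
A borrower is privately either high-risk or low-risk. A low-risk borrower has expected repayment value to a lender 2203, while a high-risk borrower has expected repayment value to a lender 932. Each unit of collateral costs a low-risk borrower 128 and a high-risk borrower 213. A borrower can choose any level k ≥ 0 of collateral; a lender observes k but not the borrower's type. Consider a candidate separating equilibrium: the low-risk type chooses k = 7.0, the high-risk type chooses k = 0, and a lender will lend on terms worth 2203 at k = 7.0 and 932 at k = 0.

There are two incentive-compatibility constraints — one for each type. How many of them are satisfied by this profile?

High-risk type: stay at 0 → 932; mimic → 2203 − 213 × 7.0 = 712. IC holds (932 ≥ 712).
Low-risk type: signal → 2203 − 128 × 7.0 = 1307; deviate to 0 → 932. IC holds (1307 ≥ 932).
2 of 2 constraints hold, so this is a separating equilibrium.

2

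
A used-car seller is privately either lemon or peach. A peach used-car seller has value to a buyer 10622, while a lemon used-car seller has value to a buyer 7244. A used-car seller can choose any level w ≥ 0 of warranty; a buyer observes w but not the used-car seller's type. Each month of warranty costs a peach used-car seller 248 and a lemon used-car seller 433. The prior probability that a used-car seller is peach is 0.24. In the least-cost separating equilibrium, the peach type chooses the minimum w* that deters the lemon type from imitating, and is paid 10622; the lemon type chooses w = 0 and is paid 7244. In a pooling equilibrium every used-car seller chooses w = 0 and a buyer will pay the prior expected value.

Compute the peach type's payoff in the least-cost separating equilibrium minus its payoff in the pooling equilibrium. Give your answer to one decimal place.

Least-cost separating signal: w* solves 7244 = 10622 − 433·w*, so w* = (10622 − 7244)/433 ≈ 7.8014.
Peach type's separating payoff: 10622 − 248 × w* = 10622 − 248 × (10622 − 7244)/433 = 10622 − 837744/433 ≈ 8687.256.
Pooling payoff: 0.24 × 10622 + 0.76 × 7244 = 8054.72.
Difference: 8687.256 − 8054.72 = 632.536, i.e. 632.5 to one decimal place.
The peach type prefers to separate.

632.5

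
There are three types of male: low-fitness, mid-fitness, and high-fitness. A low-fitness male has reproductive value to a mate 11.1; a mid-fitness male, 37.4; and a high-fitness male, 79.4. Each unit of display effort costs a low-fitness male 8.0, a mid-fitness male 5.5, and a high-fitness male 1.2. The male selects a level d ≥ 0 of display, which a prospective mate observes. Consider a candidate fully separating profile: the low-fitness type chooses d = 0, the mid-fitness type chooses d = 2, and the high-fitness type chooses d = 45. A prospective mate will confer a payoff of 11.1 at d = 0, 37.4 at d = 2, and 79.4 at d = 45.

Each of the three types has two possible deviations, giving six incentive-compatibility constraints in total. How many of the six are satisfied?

Mid-fitness (own payoff 37.4 − 5.5×2 = 26.4): to d=0 gives 11.1 → no gain ✓; to d=45 gives 79.4 − 5.5×45 = -168.1 → no gain ✓.
High-fitness (own payoff 79.4 − 1.2×45 = 25.4): to d=0 gives 11.1 → no gain ✓; to d=2 gives 37.4 − 1.2×2 = 35 → profitable ✗.
Low-fitness (own payoff 11.1): to d=2 gives 37.4 − 8.0×2 = 21.4 → profitable ✗; to d=45 gives 79.4 − 8.0×45 = -280.6 → no gain ✓.
4 of the 6 constraints hold; not an equilibrium.

4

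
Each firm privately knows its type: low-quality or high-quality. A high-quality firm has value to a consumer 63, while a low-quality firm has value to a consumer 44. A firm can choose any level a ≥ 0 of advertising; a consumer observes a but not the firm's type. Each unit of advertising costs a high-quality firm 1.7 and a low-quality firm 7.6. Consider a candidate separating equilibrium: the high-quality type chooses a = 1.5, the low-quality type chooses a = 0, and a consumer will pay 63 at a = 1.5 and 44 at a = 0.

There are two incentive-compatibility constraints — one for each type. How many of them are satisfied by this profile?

Low-quality type: stay at 0 → 44; mimic → 63 − 7.6 × 1.5 = 51.6. IC fails (44 < 51.6).
High-quality type: signal → 63 − 1.7 × 1.5 = 60.45; deviate to 0 → 44. IC holds (60.45 ≥ 44).
1 of 2 constraints hold, so this profile is not an equilibrium.

1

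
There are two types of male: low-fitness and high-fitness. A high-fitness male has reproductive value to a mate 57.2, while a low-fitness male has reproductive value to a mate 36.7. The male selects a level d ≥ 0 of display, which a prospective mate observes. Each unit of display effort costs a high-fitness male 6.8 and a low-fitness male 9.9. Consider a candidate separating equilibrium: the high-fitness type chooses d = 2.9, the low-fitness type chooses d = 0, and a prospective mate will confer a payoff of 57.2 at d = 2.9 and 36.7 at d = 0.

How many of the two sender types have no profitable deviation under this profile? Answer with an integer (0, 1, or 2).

2

Low-fitness type: stay at 0 → 36.7; mimic → 57.2 − 9.9 × 2.9 = 28.49. IC holds (36.7 ≥ 28.49).
High-fitness type: signal → 57.2 − 6.8 × 2.9 = 37.48; deviate to 0 → 36.7. IC holds (37.48 ≥ 36.7).
2 of 2 constraints hold, so this is a separating equilibrium.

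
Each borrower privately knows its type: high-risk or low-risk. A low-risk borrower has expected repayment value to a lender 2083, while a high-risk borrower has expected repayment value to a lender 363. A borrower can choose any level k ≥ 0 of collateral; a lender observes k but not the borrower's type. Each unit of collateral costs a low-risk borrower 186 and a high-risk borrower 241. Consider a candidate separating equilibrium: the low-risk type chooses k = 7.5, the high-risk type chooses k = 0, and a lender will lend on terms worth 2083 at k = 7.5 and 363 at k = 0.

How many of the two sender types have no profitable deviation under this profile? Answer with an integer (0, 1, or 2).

High-risk type: stay at 0 → 363; mimic → 2083 − 241 × 7.5 = 275.5. IC holds (363 ≥ 275.5).
Low-risk type: signal → 2083 − 186 × 7.5 = 688; deviate to 0 → 363. IC holds (688 ≥ 363).
2 of 2 constraints hold, so this is a separating equilibrium.

2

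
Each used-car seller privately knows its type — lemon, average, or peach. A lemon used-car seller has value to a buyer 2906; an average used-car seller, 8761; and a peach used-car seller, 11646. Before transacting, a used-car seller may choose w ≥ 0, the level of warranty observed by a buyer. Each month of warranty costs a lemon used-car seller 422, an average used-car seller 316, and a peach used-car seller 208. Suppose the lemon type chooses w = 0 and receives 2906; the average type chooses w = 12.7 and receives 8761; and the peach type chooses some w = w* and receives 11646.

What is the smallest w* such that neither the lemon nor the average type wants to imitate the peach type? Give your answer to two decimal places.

21.83

Lemon type (on-path payoff 2906) won't mimic when 2906 ≥ 11646 − 422·w*, i.e. w* ≥ 20.71.
Average type (on-path payoff 8761 − 316×12.7 = 4747.8) won't mimic when 4747.8 ≥ 11646 − 316·w*, i.e. w* ≥ 21.83.
Both must hold, so w* = max(20.71, 21.83) = 21.83. The average type's constraint binds.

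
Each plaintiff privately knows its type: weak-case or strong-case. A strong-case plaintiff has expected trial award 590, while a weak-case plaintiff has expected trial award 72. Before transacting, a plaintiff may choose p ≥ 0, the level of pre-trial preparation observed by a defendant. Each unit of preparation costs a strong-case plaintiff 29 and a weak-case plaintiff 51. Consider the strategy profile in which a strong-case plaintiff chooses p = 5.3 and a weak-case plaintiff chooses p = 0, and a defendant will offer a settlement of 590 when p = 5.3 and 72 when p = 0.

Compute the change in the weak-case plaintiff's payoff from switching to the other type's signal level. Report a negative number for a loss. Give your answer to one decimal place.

247.7

Playing p = 0 the weak-case plaintiff receives 72.
Deviating to p = 5.3 brings payment 590 at cost 51 × 5.3 = 270.3, netting 319.7.
Gain from deviating: 319.7 − 72 = 247.7.
The gain is positive, so the weak-case type's incentive-compatibility constraint is violated — this profile is not a separating equilibrium.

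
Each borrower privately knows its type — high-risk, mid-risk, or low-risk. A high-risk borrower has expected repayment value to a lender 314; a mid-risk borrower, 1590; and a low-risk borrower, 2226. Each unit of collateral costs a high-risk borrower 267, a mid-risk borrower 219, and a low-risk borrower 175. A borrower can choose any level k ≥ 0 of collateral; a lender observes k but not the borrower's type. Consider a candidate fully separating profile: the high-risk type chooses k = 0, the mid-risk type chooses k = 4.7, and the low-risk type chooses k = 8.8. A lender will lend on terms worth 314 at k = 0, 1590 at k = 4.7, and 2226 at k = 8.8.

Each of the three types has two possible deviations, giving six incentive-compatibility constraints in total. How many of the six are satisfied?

Low-risk (own payoff 2226 − 175×8.8 = 686): to k=0 gives 314 → no gain ✓; to k=4.7 gives 1590 − 175×4.7 = 767.5 → profitable ✗.
High-risk (own payoff 314): to k=4.7 gives 1590 − 267×4.7 = 335.1 → profitable ✗; to k=8.8 gives 2226 − 267×8.8 = -123.6 → no gain ✓.
Mid-risk (own payoff 1590 − 219×4.7 = 560.7): to k=0 gives 314 → no gain ✓; to k=8.8 gives 2226 − 219×8.8 = 298.8 → no gain ✓.
4 of the 6 constraints hold; not an equilibrium.

4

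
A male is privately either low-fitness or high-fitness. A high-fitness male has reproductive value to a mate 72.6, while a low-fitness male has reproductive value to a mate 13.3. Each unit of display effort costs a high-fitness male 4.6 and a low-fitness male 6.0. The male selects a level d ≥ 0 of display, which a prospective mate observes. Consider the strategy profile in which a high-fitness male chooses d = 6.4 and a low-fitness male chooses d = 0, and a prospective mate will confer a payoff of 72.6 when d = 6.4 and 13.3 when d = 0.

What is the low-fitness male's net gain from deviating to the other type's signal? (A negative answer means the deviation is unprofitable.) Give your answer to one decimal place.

20.9

Playing d = 0 the low-fitness male receives 13.3.
Deviating to d = 6.4 brings payment 72.6 at cost 6.0 × 6.4 = 38.4, netting 34.2.
Gain from deviating: 34.2 − 13.3 = 20.9.
The gain is positive, so the low-fitness type's incentive-compatibility constraint is violated — this profile is not a separating equilibrium.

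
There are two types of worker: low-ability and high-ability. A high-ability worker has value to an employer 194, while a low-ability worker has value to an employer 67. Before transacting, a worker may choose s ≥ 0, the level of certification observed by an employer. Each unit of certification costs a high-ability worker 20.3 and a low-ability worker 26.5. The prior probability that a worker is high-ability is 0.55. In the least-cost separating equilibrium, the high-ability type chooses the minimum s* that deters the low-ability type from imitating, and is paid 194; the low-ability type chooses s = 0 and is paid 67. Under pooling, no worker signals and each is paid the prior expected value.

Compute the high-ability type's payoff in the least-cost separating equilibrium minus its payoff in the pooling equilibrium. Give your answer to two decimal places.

-40.14

Least-cost separating signal: s* solves 67 = 194 − 26.5·s*, so s* = (194 − 67)/26.5 ≈ 4.7925.
High-ability type's separating payoff: 194 − 20.3 × s* = 194 − 20.3 × (194 − 67)/26.5 = 194 − 2578.1/26.5 ≈ 96.7132.
Pooling payoff: 0.55 × 194 + 0.45 × 67 = 136.85.
Difference: 96.7132 − 136.85 = -40.1368, i.e. -40.14 to two decimal places.
The high-ability type would prefer the pooling outcome.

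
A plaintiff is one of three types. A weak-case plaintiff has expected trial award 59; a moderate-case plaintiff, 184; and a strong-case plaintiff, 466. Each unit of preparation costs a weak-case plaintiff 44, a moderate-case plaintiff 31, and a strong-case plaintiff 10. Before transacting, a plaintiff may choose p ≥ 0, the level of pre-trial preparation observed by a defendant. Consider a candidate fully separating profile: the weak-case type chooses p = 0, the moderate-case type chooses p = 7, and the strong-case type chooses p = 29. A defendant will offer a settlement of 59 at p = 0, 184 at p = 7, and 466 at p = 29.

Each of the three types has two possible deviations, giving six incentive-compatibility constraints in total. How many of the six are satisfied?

5

Moderate-case (own payoff 184 − 31×7 = -33): to p=0 gives 59 → profitable ✗; to p=29 gives 466 − 31×29 = -433 → no gain ✓.
Weak-case (own payoff 59): to p=7 gives 184 − 44×7 = -124 → no gain ✓; to p=29 gives 466 − 44×29 = -810 → no gain ✓.
Strong-case (own payoff 466 − 10×29 = 176): to p=0 gives 59 → no gain ✓; to p=7 gives 184 − 10×7 = 114 → no gain ✓.
5 of the 6 constraints hold; not an equilibrium.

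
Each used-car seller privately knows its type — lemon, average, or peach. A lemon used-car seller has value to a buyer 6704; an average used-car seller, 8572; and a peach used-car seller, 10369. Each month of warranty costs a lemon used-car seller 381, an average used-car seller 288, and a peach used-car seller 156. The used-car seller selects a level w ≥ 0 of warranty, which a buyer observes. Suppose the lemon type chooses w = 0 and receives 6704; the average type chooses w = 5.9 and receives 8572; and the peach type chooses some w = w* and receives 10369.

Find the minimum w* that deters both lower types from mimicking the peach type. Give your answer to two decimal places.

12.14

Average type (on-path payoff 8572 − 288×5.9 = 6872.8) won't mimic when 6872.8 ≥ 10369 − 288·w*, i.e. w* ≥ 12.14.
Lemon type (on-path payoff 6704) won't mimic when 6704 ≥ 10369 − 381·w*, i.e. w* ≥ 9.62.
Both must hold, so w* = max(9.62, 12.14) = 12.14. The average type's constraint binds.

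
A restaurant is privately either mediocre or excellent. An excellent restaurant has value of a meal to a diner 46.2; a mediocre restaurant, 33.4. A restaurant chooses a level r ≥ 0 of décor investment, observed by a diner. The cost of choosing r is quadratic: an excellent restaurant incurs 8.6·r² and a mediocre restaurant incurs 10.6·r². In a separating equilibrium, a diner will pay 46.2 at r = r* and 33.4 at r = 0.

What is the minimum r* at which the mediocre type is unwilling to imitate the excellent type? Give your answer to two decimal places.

1.10

The mediocre type at r = 0 receives 33.4; imitating at r* yields 46.2 − 10.6·r*².
Indifference: 33.4 = 46.2 − 10.6·r*², so r*² = (46.2 − 33.4) / 10.6 ≈ 1.2075.
r* = √1.2075 ≈ 1.10.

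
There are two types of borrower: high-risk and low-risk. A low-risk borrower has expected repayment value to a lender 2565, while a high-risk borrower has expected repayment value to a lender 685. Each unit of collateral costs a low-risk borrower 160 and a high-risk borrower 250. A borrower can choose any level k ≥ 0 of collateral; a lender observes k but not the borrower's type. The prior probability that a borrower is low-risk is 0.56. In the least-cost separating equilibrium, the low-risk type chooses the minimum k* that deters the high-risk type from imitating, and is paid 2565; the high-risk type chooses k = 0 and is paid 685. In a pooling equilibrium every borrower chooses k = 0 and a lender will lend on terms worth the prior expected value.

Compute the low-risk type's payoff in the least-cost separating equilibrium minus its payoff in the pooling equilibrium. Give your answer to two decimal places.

-376.00

Least-cost separating signal: k* solves 685 = 2565 − 250·k*, so k* = (2565 − 685)/250 = 7.52.
Low-risk type's separating payoff: 2565 − 160 × k* = 2565 − 160 × (2565 − 685)/250 = 2565 − 300800/250 = 1361.8.
Pooling payoff: 0.56 × 2565 + 0.44 × 685 = 1737.8.
Difference: 1361.8 − 1737.8 = -376.00.
The low-risk type would prefer the pooling outcome.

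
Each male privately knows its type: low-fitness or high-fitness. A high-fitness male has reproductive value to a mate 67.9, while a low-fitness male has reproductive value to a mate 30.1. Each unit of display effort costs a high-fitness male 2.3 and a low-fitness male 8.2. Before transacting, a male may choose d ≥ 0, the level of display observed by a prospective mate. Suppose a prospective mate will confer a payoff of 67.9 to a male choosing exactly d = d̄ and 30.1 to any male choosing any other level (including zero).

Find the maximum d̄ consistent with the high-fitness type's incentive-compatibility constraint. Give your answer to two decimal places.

Choosing d̄ yields the high-fitness type 67.9 − 2.3·d̄; choosing zero yields 30.1.
The high-fitness type is indifferent at 67.9 − 2.3·d̄ = 30.1, i.e. d̄ = (67.9 − 30.1) / 2.3 ≈ 16.43.
For any d̄ above 16.43 the high-fitness type would rather pool at zero, so separation collapses.

16.43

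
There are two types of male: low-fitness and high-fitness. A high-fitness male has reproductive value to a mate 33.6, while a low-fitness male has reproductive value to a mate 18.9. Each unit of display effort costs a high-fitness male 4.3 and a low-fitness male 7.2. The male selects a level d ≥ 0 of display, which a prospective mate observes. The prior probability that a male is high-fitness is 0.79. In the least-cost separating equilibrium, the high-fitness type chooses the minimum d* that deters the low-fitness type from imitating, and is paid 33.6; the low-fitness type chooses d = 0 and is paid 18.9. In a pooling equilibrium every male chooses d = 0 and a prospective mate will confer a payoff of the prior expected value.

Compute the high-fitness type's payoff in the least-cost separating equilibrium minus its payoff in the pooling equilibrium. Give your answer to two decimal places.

-5.69

Least-cost separating signal: d* solves 18.9 = 33.6 − 7.2·d*, so d* = (33.6 − 18.9)/7.2 ≈ 2.0417.
High-fitness type's separating payoff: 33.6 − 4.3 × d* = 33.6 − 4.3 × (33.6 − 18.9)/7.2 = 33.6 − 63.21/7.2 ≈ 24.8208.
Pooling payoff: 0.79 × 33.6 + 0.21 × 18.9 = 30.513.
Difference: 24.8208 − 30.513 = -5.6922, i.e. -5.69 to two decimal places.
The high-fitness type would prefer the pooling outcome.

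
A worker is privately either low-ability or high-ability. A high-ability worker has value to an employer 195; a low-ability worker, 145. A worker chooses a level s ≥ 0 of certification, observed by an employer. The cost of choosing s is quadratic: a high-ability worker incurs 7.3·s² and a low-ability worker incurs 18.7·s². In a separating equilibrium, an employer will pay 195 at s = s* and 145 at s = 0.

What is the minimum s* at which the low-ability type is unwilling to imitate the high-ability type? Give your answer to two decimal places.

The low-ability type at s = 0 receives 145; imitating at s* yields 195 − 18.7·s*².
Indifference: 145 = 195 − 18.7·s*², so s*² = (195 − 145) / 18.7 ≈ 2.6738.
s* = √2.6738 ≈ 1.64.

1.64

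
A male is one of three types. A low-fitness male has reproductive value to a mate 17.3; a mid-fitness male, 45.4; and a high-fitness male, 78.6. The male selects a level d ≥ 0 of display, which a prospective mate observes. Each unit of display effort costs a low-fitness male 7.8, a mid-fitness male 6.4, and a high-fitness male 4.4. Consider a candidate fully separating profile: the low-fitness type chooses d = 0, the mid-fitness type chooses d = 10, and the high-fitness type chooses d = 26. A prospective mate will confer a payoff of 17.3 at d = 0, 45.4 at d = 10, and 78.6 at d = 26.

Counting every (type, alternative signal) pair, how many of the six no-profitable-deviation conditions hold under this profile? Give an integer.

3

Low-fitness (own payoff 17.3): to d=10 gives 45.4 − 7.8×10 = -32.6 → no gain ✓; to d=26 gives 78.6 − 7.8×26 = -124.2 → no gain ✓.
High-fitness (own payoff 78.6 − 4.4×26 = -35.8): to d=0 gives 17.3 → profitable ✗; to d=10 gives 45.4 − 4.4×10 = 1.4 → profitable ✗.
Mid-fitness (own payoff 45.4 − 6.4×10 = -18.6): to d=0 gives 17.3 → profitable ✗; to d=26 gives 78.6 − 6.4×26 = -87.8 → no gain ✓.
3 of the 6 constraints hold; not an equilibrium.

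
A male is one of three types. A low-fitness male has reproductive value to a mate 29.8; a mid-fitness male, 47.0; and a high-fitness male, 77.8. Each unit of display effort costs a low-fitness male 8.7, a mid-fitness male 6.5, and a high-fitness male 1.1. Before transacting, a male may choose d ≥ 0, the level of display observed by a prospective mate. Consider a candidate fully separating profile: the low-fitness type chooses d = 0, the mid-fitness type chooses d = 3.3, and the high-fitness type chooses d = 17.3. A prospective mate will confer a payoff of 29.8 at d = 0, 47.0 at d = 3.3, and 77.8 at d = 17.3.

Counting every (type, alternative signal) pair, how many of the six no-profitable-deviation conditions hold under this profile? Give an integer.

5

Mid-fitness (own payoff 47.0 − 6.5×3.3 = 25.55): to d=0 gives 29.8 → profitable ✗; to d=17.3 gives 77.8 − 6.5×17.3 = -34.65 → no gain ✓.
Low-fitness (own payoff 29.8): to d=3.3 gives 47.0 − 8.7×3.3 = 18.29 → no gain ✓; to d=17.3 gives 77.8 − 8.7×17.3 = -72.71 → no gain ✓.
High-fitness (own payoff 77.8 − 1.1×17.3 = 58.77): to d=0 gives 29.8 → no gain ✓; to d=3.3 gives 47.0 − 1.1×3.3 = 43.37 → no gain ✓.
5 of the 6 constraints hold; not an equilibrium.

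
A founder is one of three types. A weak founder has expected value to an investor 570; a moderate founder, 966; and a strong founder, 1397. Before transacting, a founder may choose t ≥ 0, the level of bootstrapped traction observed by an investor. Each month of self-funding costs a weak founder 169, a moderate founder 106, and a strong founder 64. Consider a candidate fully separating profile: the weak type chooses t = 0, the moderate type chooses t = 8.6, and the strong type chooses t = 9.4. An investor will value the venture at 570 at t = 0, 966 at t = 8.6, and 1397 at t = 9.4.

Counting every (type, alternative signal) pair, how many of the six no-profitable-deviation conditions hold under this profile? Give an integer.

4

Strong (own payoff 1397 − 64×9.4 = 795.4): to t=0 gives 570 → no gain ✓; to t=8.6 gives 966 − 64×8.6 = 415.6 → no gain ✓.
Moderate (own payoff 966 − 106×8.6 = 54.4): to t=0 gives 570 → profitable ✗; to t=9.4 gives 1397 − 106×9.4 = 400.6 → profitable ✗.
Weak (own payoff 570): to t=8.6 gives 966 − 169×8.6 = -487.4 → no gain ✓; to t=9.4 gives 1397 − 169×9.4 = -191.6 → no gain ✓.
4 of the 6 constraints hold; not an equilibrium.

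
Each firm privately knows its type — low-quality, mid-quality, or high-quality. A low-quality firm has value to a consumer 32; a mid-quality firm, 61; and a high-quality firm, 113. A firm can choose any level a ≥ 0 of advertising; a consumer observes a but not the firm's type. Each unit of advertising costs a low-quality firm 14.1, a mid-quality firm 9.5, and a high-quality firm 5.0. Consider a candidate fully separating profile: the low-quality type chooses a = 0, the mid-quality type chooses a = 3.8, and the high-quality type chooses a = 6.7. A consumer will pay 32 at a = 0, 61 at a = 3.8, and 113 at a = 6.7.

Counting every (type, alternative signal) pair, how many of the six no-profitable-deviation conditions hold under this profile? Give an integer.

4

High-quality (own payoff 113 − 5.0×6.7 = 79.5): to a=0 gives 32 → no gain ✓; to a=3.8 gives 61 − 5.0×3.8 = 42 → no gain ✓.
Mid-quality (own payoff 61 − 9.5×3.8 = 24.9): to a=0 gives 32 → profitable ✗; to a=6.7 gives 113 − 9.5×6.7 = 49.35 → profitable ✗.
Low-quality (own payoff 32): to a=3.8 gives 61 − 14.1×3.8 = 7.42 → no gain ✓; to a=6.7 gives 113 − 14.1×6.7 = 18.53 → no gain ✓.
4 of the 6 constraints hold; not an equilibrium.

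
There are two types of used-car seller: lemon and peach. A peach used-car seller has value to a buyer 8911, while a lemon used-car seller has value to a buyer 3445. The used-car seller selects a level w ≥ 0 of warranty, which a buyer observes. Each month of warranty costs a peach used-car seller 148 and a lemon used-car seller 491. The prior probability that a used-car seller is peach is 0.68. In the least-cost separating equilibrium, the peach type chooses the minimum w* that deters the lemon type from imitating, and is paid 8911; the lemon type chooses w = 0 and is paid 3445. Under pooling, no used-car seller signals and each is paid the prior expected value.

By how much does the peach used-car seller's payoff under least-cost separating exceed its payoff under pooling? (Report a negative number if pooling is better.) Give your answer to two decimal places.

Least-cost separating signal: w* solves 3445 = 8911 − 491·w*, so w* = (8911 − 3445)/491 ≈ 11.1324.
Peach type's separating payoff: 8911 − 148 × w* = 8911 − 148 × (8911 − 3445)/491 = 8911 − 808968/491 ≈ 7263.4073.
Pooling payoff: 0.68 × 8911 + 0.32 × 3445 = 7161.88.
Difference: 7263.4073 − 7161.88 = 101.5273, i.e. 101.53 to two decimal places.
The peach type prefers to separate.

101.53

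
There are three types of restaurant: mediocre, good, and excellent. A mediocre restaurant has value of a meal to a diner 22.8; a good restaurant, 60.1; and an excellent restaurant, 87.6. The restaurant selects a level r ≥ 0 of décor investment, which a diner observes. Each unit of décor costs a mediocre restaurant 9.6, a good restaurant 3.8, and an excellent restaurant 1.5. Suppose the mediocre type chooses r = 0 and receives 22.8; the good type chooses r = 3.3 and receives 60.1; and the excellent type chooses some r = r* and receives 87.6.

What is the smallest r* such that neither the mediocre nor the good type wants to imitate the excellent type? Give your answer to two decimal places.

10.54

Mediocre type (on-path payoff 22.8) won't mimic when 22.8 ≥ 87.6 − 9.6·r*, i.e. r* ≥ 6.75.
Good type (on-path payoff 60.1 − 3.8×3.3 = 47.56) won't mimic when 47.56 ≥ 87.6 − 3.8·r*, i.e. r* ≥ 10.54.
Both must hold, so r* = max(6.75, 10.54) = 10.54. The good type's constraint binds.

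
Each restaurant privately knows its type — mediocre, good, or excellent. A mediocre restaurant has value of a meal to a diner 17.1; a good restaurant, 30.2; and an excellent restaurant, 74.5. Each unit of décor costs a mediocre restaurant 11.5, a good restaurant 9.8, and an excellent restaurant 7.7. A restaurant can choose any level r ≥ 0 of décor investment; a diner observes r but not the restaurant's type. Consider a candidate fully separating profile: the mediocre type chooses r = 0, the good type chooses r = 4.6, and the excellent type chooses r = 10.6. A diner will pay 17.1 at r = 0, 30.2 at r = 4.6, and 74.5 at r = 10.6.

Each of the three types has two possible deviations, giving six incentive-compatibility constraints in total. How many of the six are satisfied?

3

Good (own payoff 30.2 − 9.8×4.6 = -14.88): to r=0 gives 17.1 → profitable ✗; to r=10.6 gives 74.5 − 9.8×10.6 = -29.38 → no gain ✓.
Mediocre (own payoff 17.1): to r=4.6 gives 30.2 − 11.5×4.6 = -22.7 → no gain ✓; to r=10.6 gives 74.5 − 11.5×10.6 = -47.4 → no gain ✓.
Excellent (own payoff 74.5 − 7.7×10.6 = -7.12): to r=0 gives 17.1 → profitable ✗; to r=4.6 gives 30.2 − 7.7×4.6 = -5.22 → profitable ✗.
3 of the 6 constraints hold; not an equilibrium.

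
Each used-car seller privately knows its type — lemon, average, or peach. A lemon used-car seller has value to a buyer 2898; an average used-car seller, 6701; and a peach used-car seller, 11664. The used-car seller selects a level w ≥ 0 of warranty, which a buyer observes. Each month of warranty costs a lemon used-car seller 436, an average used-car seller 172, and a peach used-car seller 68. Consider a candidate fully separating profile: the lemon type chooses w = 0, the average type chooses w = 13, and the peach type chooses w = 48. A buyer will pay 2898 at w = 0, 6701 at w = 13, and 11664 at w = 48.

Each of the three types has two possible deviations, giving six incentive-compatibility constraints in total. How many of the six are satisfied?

6

Lemon (own payoff 2898): to w=13 gives 6701 − 436×13 = 1033 → no gain ✓; to w=48 gives 11664 − 436×48 = -9264 → no gain ✓.
Peach (own payoff 11664 − 68×48 = 8400): to w=0 gives 2898 → no gain ✓; to w=13 gives 6701 − 68×13 = 5817 → no gain ✓.
Average (own payoff 6701 − 172×13 = 4465): to w=0 gives 2898 → no gain ✓; to w=48 gives 11664 − 172×48 = 3408 → no gain ✓.
6 of the 6 constraints hold; this profile is a separating equilibrium.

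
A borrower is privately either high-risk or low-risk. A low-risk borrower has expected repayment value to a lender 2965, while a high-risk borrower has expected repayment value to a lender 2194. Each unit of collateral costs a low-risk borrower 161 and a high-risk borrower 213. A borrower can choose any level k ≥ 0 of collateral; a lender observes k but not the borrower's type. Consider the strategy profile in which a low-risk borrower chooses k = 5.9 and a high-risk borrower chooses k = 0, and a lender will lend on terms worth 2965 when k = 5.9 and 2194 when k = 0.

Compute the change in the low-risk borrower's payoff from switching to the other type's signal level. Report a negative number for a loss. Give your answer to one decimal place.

Playing k = 5.9 the low-risk borrower receives 2965 − 161 × 5.9 = 2015.1.
Deviating to k = 0 yields 2194 instead.
Gain from deviating: 2194 − 2015.1 = 178.9.
The gain is positive, so the low-risk type's incentive-compatibility constraint is violated — this profile is not a separating equilibrium.

178.9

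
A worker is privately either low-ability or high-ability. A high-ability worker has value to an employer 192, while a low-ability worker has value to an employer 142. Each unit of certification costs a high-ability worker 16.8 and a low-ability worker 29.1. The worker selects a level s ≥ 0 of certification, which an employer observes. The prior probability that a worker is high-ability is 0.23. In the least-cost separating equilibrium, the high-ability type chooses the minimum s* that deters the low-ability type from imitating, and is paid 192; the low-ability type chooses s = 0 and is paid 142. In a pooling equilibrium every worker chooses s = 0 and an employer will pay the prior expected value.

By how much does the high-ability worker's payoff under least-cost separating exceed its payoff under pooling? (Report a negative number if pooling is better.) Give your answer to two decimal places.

9.63

Least-cost separating signal: s* solves 142 = 192 − 29.1·s*, so s* = (192 − 142)/29.1 ≈ 1.7182.
High-ability type's separating payoff: 192 − 16.8 × s* = 192 − 16.8 × (192 − 142)/29.1 = 192 − 840/29.1 ≈ 163.1340.
Pooling payoff: 0.23 × 192 + 0.77 × 142 = 153.5.
Difference: 163.1340 − 153.5 = 9.634, i.e. 9.63 to two decimal places.
The high-ability type prefers to separate.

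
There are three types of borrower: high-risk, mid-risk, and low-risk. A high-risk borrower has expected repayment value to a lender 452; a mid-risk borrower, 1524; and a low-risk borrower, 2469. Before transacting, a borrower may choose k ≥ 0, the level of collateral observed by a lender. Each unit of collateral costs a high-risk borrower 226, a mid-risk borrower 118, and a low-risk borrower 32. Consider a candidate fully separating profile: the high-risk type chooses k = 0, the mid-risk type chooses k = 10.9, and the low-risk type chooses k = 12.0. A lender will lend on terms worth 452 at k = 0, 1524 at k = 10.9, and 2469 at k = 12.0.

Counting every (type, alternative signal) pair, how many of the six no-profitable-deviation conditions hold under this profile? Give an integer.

4

Mid-risk (own payoff 1524 − 118×10.9 = 237.8): to k=0 gives 452 → profitable ✗; to k=12.0 gives 2469 − 118×12.0 = 1053 → profitable ✗.
Low-risk (own payoff 2469 − 32×12.0 = 2085): to k=0 gives 452 → no gain ✓; to k=10.9 gives 1524 − 32×10.9 = 1175.2 → no gain ✓.
High-risk (own payoff 452): to k=10.9 gives 1524 − 226×10.9 = -939.4 → no gain ✓; to k=12.0 gives 2469 − 226×12.0 = -243 → no gain ✓.
4 of the 6 constraints hold; not an equilibrium.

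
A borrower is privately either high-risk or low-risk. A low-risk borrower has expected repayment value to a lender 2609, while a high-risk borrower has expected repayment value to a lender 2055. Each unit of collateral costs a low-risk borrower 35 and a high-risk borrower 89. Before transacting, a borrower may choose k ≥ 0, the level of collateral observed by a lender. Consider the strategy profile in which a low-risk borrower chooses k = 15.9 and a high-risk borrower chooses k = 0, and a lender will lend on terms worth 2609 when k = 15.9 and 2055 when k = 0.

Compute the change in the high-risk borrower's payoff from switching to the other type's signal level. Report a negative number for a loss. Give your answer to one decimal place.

-861.1

Playing k = 0 the high-risk borrower receives 2055.
Deviating to k = 15.9 brings payment 2609 at cost 89 × 15.9 = 1415.1, netting 1193.9.
Gain from deviating: 1193.9 − 2055 = -861.1.
The gain is negative, so the high-risk type's incentive-compatibility constraint is satisfied.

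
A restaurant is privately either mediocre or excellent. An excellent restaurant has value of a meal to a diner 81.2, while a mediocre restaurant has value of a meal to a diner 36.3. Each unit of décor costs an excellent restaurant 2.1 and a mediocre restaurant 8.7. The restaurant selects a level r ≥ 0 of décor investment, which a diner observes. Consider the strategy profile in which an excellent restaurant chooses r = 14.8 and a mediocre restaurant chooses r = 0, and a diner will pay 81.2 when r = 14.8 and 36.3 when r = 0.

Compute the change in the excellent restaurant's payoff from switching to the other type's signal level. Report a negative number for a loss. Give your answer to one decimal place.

Playing r = 14.8 the excellent restaurant receives 81.2 − 2.1 × 14.8 = 50.12.
Deviating to r = 0 yields 36.3 instead.
Gain from deviating: 36.3 − 50.12 = -13.82, i.e. -13.8 to one decimal place.
The gain is negative, so the excellent type's incentive-compatibility constraint is satisfied.

-13.8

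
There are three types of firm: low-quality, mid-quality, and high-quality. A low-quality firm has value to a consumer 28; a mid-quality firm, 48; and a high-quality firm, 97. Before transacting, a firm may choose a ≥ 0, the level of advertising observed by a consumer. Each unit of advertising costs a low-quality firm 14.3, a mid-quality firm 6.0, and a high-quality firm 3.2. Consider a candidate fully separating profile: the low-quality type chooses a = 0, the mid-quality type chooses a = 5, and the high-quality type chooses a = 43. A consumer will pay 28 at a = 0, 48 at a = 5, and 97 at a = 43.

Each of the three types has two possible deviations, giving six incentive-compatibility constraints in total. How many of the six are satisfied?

High-quality (own payoff 97 − 3.2×43 = -40.6): to a=0 gives 28 → profitable ✗; to a=5 gives 48 − 3.2×5 = 32 → profitable ✗.
Low-quality (own payoff 28): to a=5 gives 48 − 14.3×5 = -23.5 → no gain ✓; to a=43 gives 97 − 14.3×43 = -517.9 → no gain ✓.
Mid-quality (own payoff 48 − 6.0×5 = 18): to a=0 gives 28 → profitable ✗; to a=43 gives 97 − 6.0×43 = -161 → no gain ✓.
3 of the 6 constraints hold; not an equilibrium.

3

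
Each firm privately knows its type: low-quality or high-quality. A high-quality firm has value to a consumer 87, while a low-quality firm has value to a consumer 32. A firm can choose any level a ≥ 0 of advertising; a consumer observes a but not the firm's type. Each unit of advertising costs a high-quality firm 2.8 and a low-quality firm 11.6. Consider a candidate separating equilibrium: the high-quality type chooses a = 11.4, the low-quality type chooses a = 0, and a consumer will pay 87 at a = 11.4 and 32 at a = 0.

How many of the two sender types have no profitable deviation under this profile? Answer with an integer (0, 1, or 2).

Low-quality type: stay at 0 → 32; mimic → 87 − 11.6 × 11.4 = -45.24. IC holds (32 ≥ -45.24).
High-quality type: signal → 87 − 2.8 × 11.4 = 55.08; deviate to 0 → 32. IC holds (55.08 ≥ 32).
2 of 2 constraints hold, so this is a separating equilibrium.

2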